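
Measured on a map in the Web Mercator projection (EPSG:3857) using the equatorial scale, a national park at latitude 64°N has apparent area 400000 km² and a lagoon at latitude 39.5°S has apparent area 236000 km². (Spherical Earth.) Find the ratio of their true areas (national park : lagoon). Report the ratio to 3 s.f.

0.547

Since Mercator area scale is 1/cos²φ, the true area equals the apparent area multiplied by cos²φ.
True area of national park: 400000 × cos²(64°) = 400000 × 0.1922 = 76870 km².
True area of lagoon: 236000 × cos²(39.5°) = 236000 × 0.5954 = 140500 km².
Ratio = 76870 / 140500 ≈ 0.547.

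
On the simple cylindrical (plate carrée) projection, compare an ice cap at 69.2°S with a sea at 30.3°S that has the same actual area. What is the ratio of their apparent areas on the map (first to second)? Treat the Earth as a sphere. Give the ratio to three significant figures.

2.43

For the equirectangular projection with φ₀ = 0 (plate carrée), h = 1 along meridians and k = sec φ along parallels.
Areal scale at 69.2°: h·k = 1.000 × 2.816 = 2.816.
Areal scale at 30.3°: h·k = 1.000 × 1.158 = 1.158.
Ratio = 2.816/1.158 ≈ 2.43.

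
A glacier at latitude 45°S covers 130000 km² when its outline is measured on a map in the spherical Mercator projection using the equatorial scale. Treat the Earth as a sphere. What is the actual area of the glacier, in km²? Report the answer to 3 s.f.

For Mercator, h = k = sec φ (a conformal cylindrical projection has a single point scale, 1/cos φ).
Areal scale = k² = sec²φ = 1/cos²(45°) = 1/0.7071² = 2.000.
True area = apparent / (areal scale) = 130000 / 2.000 ≈ 65000 km².

65000 km²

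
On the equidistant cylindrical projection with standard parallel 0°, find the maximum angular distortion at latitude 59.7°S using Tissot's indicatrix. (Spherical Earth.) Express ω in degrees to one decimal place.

Plate carrée maps x = Rλ, y = Rφ. The meridian scale is h = 1 and the parallel scale is k = 1/cos φ = sec φ.
At 59.7°: h = 1.000, k = 1.982; principal scales a = 1.982, b = 1.000.
sin(ω/2) = (a − b)/(a + b) = 0.9821/2.982 = 0.3293, so ω = 2 arcsin(0.3293) ≈ 38.5°.

38.5°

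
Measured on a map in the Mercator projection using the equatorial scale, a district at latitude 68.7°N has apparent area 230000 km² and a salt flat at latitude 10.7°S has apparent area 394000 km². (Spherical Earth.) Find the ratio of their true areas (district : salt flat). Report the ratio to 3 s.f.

Mercator's areal exaggeration is sec²φ; hence true area = (apparent area) · cos²φ.
True area of district: 230000 × cos²(68.7°) = 230000 × 0.1320 = 30350 km².
True area of salt flat: 394000 × cos²(10.7°) = 394000 × 0.9655 = 380400 km².
Ratio = 30350 / 380400 ≈ 0.0798.

0.0798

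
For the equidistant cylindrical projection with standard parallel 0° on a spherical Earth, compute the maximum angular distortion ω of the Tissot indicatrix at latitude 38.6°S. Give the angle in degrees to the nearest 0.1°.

14.1°

For the equirectangular projection with φ₀ = 0 (plate carrée), h = 1 along meridians and k = sec φ along parallels.
At 38.6°: h = 1.000, k = 1.280; principal scales a = 1.280, b = 1.000.
sin(ω/2) = (a − b)/(a + b) = 0.2796/2.280 = 0.1226, so ω = 2 arcsin(0.1226) ≈ 14.1°.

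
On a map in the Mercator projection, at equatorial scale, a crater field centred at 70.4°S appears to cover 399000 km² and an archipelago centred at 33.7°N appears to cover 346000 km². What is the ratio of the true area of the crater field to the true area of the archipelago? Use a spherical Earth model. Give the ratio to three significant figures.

0.187

On Mercator the areal scale is sec²φ, so true area = apparent × cos²φ.
True area of crater field: 399000 × cos²(70.4°) = 399000 × 0.1125 = 44900 km².
True area of archipelago: 346000 × cos²(33.7°) = 346000 × 0.6921 = 239500 km².
Ratio = 44900 / 239500 ≈ 0.187.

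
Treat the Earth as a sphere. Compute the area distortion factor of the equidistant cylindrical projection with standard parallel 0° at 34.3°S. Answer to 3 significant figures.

1.21

In the plate carrée (x = Rλ, y = Rφ), meridians are true-scale (h = 1) and parallels are stretched by k = sec φ.
Areal scale = h·k = 1 × sec φ; at 34.3°, h = 1.000, k = 1.211, so h·k = 1.211.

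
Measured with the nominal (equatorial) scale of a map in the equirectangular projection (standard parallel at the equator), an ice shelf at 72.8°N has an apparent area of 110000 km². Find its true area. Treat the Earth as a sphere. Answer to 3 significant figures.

32500 km²

For the equirectangular projection with φ₀ = 0 (plate carrée), h = 1 along meridians and k = sec φ along parallels.
Areal scale = h·k = 1 × sec φ; at 72.8°, h = 1.000, k = 3.382, so h·k = 3.382.
True area = apparent / (areal scale) = 110000 / 3.382 ≈ 32500 km².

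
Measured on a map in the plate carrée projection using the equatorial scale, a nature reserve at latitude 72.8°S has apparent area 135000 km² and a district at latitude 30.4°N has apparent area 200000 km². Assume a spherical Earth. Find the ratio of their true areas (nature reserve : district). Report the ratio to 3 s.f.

On the plate carrée, areal scale = h·k = 1 × sec φ, so true area = apparent × cos φ.
True area of nature reserve: 135000 × cos(72.8°) = 135000 × 0.2957 = 39920 km².
True area of district: 200000 × cos(30.4°) = 200000 × 0.8625 = 172500 km².
Ratio = 39920 / 172500 ≈ 0.231.

0.231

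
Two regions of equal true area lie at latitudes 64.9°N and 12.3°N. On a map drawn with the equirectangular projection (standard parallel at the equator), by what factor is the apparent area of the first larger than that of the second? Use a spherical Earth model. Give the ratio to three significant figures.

2.30

Plate carrée maps x = Rλ, y = Rφ. The meridian scale is h = 1 and the parallel scale is k = 1/cos φ = sec φ.
Areal scale at 64.9°: h·k = 1.000 × 2.357 = 2.357.
Areal scale at 12.3°: h·k = 1.000 × 1.023 = 1.023.
Ratio = 2.357/1.023 ≈ 2.30.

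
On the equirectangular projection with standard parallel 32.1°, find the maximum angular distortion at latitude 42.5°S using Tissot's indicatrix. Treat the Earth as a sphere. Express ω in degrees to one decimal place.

8.0°

The equidistant cylindrical projection with φ₀ = 32.1° has h = 1 (meridians true) and k = cos φ₀ / cos φ along parallels.
At 42.5°: h = 1.000, k = 1.149; principal scales a = 1.149, b = 1.000.
sin(ω/2) = (a − b)/(a + b) = 0.1490/2.149 = 0.06933, so ω = 2 arcsin(0.06933) ≈ 8.0°.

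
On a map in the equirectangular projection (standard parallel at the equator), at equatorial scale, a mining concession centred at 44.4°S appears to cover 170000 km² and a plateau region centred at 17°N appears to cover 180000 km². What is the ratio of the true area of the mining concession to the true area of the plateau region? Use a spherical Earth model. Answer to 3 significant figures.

On the plate carrée, areal scale = h·k = 1 × sec φ, so true area = apparent × cos φ.
True area of mining concession: 170000 × cos(44.4°) = 170000 × 0.7145 = 121500 km².
True area of plateau region: 180000 × cos(17°) = 180000 × 0.9563 = 172100 km².
Ratio = 121500 / 172100 ≈ 0.706.

0.706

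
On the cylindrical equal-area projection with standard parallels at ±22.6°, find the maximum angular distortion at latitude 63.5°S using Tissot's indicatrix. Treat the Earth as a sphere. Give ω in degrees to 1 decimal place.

76.8°

A cylindrical equal-area projection with standard parallel φ₀ has meridian scale h = cos φ / cos φ₀ and parallel scale k = cos φ₀ / cos φ (so areas are preserved, h·k = 1).
At 63.5°: h = 0.4833, k = 2.069; principal scales a = 2.069, b = 0.4833.
sin(ω/2) = (a − b)/(a + b) = 1.586/2.552 = 0.6213, so ω = 2 arcsin(0.6213) ≈ 76.8°.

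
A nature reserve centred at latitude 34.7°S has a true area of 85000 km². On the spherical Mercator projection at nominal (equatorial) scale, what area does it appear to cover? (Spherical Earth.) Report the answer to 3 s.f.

Mercator is conformal, so the point scale is isotropic: h = k = sec φ = 1/cos φ.
Areal scale = k² = sec²φ = 1/cos²(34.7°) = 1/0.8221² = 1.479.
Apparent area = 85000 × 1.479 ≈ 126000 km².

126000 km²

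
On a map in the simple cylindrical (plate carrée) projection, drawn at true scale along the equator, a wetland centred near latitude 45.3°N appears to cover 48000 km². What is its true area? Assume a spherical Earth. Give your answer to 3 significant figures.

33800 km²

Plate carrée maps x = Rλ, y = Rφ. The meridian scale is h = 1 and the parallel scale is k = 1/cos φ = sec φ.
Areal scale = h·k = 1 × sec φ; at 45.3°, h = 1.000, k = 1.422, so h·k = 1.422.
True area = apparent / (areal scale) = 48000 / 1.422 ≈ 33800 km².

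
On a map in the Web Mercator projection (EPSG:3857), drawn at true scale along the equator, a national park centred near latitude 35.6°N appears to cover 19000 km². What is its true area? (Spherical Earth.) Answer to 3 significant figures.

12600 km²

Mercator is conformal, so the point scale is isotropic: h = k = sec φ = 1/cos φ.
Areal scale = k² = sec²φ = 1/cos²(35.6°) = 1/0.8131² = 1.513.
True area = apparent / (areal scale) = 19000 / 1.513 ≈ 12600 km².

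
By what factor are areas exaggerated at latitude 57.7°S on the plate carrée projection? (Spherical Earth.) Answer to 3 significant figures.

In the plate carrée (x = Rλ, y = Rφ), meridians are true-scale (h = 1) and parallels are stretched by k = sec φ.
Areal scale = h·k = 1 × sec φ; at 57.7°, h = 1.000, k = 1.871, so h·k = 1.871.

1.87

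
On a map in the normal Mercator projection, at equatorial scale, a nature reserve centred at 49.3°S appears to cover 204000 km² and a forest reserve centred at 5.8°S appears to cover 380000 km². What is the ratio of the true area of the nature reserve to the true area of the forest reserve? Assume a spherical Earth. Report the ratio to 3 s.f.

Since Mercator area scale is 1/cos²φ, the true area equals the apparent area multiplied by cos²φ.
True area of nature reserve: 204000 × cos²(49.3°) = 204000 × 0.4252 = 86750 km².
True area of forest reserve: 380000 × cos²(5.8°) = 380000 × 0.9898 = 376100 km².
Ratio = 86750 / 376100 ≈ 0.231.

0.231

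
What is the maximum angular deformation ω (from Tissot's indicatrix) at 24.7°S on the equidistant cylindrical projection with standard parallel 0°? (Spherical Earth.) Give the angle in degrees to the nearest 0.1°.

5.5°

In the plate carrée (x = Rλ, y = Rφ), meridians are true-scale (h = 1) and parallels are stretched by k = sec φ.
At 24.7°: h = 1.000, k = 1.101; principal scales a = 1.101, b = 1.000.
sin(ω/2) = (a − b)/(a + b) = 0.1007/2.101 = 0.04794, so ω = 2 arcsin(0.04794) ≈ 5.5°.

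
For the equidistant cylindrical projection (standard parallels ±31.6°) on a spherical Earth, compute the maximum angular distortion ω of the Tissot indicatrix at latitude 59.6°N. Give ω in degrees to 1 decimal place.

With standard parallel φ₀ = 31.6°, the equirectangular projection gives x = Rλ cos φ₀, y = Rφ, so h = 1 and k = cos 31.6° / cos φ.
At 59.6°: h = 1.000, k = 1.683; principal scales a = 1.683, b = 1.000.
sin(ω/2) = (a − b)/(a + b) = 0.6831/2.683 = 0.2546, so ω = 2 arcsin(0.2546) ≈ 29.5°.

29.5°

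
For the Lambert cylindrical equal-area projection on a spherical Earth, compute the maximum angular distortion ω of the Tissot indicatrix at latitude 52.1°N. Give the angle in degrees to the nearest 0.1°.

53.8°

The Lambert cylindrical equal-area projection is the cylindrical equal-area projection with its standard parallel at the equator (φ₀ = 0). Cylindrical equal-area (φ₀ = 0°): h = cos φ / cos 0° along meridians, k = cos 0° / cos φ along parallels; h·k = 1.
At 52.1°: h = 0.6143, k = 1.628; principal scales a = 1.628, b = 0.6143.
sin(ω/2) = (a − b)/(a + b) = 1.014/2.242 = 0.4521, so ω = 2 arcsin(0.4521) ≈ 53.8°.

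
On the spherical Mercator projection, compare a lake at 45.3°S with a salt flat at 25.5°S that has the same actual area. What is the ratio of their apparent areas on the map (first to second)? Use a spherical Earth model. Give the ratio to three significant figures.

Mercator is conformal with k = sec φ, so areal scale = k² = sec²φ.
At 45.3°: sec²(45.3°) = 1/0.7034² = 2.021.
At 25.5°: sec²(25.5°) = 1/0.9026² = 1.228.
Ratio = 2.021/1.228 = cos²(25.5°)/cos²(45.3°) ≈ 1.65.

1.65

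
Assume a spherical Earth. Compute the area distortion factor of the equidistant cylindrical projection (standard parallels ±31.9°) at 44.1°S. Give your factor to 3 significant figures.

The equidistant cylindrical projection with φ₀ = 31.9° has h = 1 (meridians true) and k = cos φ₀ / cos φ along parallels.
Areal scale = h·k = 1 × cos φ₀ / cos φ; at 44.1°, h = 1.000, k = 1.182, so h·k = 1.182.

1.18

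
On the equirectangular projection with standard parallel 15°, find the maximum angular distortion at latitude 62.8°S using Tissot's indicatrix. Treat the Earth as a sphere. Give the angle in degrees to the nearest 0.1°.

41.9°

In the equirectangular projection with standard parallel φ₀ = 15° (x = Rλ cos φ₀, y = Rφ), meridians are true-scale (h = 1) and the parallel scale is k = cos φ₀ / cos φ.
At 62.8°: h = 1.000, k = 2.113; principal scales a = 2.113, b = 1.000.
sin(ω/2) = (a − b)/(a + b) = 1.113/3.113 = 0.3576, so ω = 2 arcsin(0.3576) ≈ 41.9°.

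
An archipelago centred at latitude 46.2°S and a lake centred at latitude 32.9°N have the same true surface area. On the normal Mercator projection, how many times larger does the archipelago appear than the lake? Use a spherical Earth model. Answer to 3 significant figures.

1.47

Mercator areal scale is sec²φ.
At 46.2°: sec²(46.2°) = 1/0.6921² = 2.087.
At 32.9°: sec²(32.9°) = 1/0.8396² = 1.419.
Ratio = 2.087/1.419 = cos²(32.9°)/cos²(46.2°) ≈ 1.47.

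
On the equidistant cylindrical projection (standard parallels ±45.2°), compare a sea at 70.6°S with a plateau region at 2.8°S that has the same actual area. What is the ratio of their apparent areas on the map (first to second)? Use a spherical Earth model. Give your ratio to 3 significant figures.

3.01

The equidistant cylindrical projection with φ₀ = 45.2° has h = 1 (meridians true) and k = cos φ₀ / cos φ along parallels.
Areal scale at 70.6°: h·k = 1.000 × 2.121 = 2.121.
Areal scale at 2.8°: h·k = 1.000 × 0.7055 = 0.7055.
Ratio = 2.121/0.7055 ≈ 3.01.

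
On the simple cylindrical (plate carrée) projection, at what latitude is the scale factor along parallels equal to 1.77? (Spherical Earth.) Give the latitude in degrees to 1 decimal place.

55.6°

Plate carrée: h = 1, k = sec φ along parallels.
sec φ = 1.77  ⇒  cos φ = 0.5650  ⇒  φ ≈ 55.6°.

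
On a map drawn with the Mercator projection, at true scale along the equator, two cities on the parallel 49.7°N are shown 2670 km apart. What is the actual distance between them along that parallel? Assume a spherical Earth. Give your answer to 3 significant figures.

The Mercator projection is conformal; its linear scale factor is the same in every direction and equals sec φ = 1/cos φ.
Along the parallel at 49.7°, map distances are exaggerated by k = sec 49.7° = 1.546.
True distance = 2670 / 1.546 = 2670 × cos 49.7° ≈ 1730 km.

1730 km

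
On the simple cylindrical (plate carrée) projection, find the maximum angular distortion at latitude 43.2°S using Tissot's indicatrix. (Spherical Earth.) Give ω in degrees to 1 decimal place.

Plate carrée maps x = Rλ, y = Rφ. The meridian scale is h = 1 and the parallel scale is k = 1/cos φ = sec φ.
At 43.2°: h = 1.000, k = 1.372; principal scales a = 1.372, b = 1.000.
sin(ω/2) = (a − b)/(a + b) = 0.3718/2.372 = 0.1568, so ω = 2 arcsin(0.1568) ≈ 18.0°.

18.0°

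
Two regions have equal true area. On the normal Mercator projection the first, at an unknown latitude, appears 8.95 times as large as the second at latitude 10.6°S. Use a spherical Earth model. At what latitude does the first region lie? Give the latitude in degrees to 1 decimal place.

70.8°

For equal true areas on Mercator, apparent areas scale as sec²φ, so the ratio is cos²φ₂ / cos²φ₁.
cos²φ₂ / cos²φ₁ = 8.95  ⇒  cos φ₁ = cos 10.6° / √8.95 = 0.9829/2.992 = 0.3286.
φ₁ = arccos(0.3286) ≈ 70.8°.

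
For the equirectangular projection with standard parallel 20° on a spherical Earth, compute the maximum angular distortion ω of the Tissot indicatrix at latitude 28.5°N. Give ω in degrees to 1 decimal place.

3.8°

The equidistant cylindrical projection with φ₀ = 20° has h = 1 (meridians true) and k = cos φ₀ / cos φ along parallels.
At 28.5°: h = 1.000, k = 1.069; principal scales a = 1.069, b = 1.000.
sin(ω/2) = (a − b)/(a + b) = 0.06927/2.069 = 0.03348, so ω = 2 arcsin(0.03348) ≈ 3.8°.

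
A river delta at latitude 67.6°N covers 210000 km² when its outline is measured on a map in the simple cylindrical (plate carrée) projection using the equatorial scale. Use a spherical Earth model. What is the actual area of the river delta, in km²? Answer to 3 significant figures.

80000 km²

Plate carrée maps x = Rλ, y = Rφ. The meridian scale is h = 1 and the parallel scale is k = 1/cos φ = sec φ.
Areal scale = h·k = 1 × sec φ; at 67.6°, h = 1.000, k = 2.624, so h·k = 2.624.
True area = apparent / (areal scale) = 210000 / 2.624 ≈ 80000 km².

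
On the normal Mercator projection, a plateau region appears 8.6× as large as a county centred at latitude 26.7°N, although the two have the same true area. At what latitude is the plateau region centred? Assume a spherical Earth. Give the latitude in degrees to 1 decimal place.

72.3°

For equal true areas on Mercator, apparent areas scale as sec²φ, so the ratio is cos²φ₂ / cos²φ₁.
cos²φ₂ / cos²φ₁ = 8.6  ⇒  cos φ₁ = cos 26.7° / √8.6 = 0.8934/2.933 = 0.3046.
φ₁ = arccos(0.3046) ≈ 72.3°.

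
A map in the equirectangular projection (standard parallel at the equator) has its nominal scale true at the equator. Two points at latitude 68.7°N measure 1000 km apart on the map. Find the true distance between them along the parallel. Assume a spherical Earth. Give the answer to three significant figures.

Plate carrée maps x = Rλ, y = Rφ. The meridian scale is h = 1 and the parallel scale is k = 1/cos φ = sec φ.
Along the parallel at 68.7°, map distances are exaggerated by k = sec 68.7° = 2.753.
True distance = 1000 / 2.753 = 1000 × cos 68.7° ≈ 363 km.

363 km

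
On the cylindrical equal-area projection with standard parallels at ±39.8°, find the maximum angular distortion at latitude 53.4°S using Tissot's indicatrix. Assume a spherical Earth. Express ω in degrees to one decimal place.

Cylindrical equal-area (φ₀ = 39.8°): h = cos φ / cos 39.8° along meridians, k = cos 39.8° / cos φ along parallels; h·k = 1.
At 53.4°: h = 0.7760, k = 1.289; principal scales a = 1.289, b = 0.7760.
sin(ω/2) = (a − b)/(a + b) = 0.5125/2.065 = 0.2482, so ω = 2 arcsin(0.2482) ≈ 28.7°.

28.7°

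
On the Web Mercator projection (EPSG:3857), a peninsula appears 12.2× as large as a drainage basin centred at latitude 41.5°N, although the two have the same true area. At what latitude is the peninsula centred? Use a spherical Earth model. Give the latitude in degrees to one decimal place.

For equal true areas on Mercator, apparent areas scale as sec²φ, so the ratio is cos²φ₂ / cos²φ₁.
cos²φ₂ / cos²φ₁ = 12.2  ⇒  cos φ₁ = cos 41.5° / √12.2 = 0.7490/3.493 = 0.2144.
φ₁ = arccos(0.2144) ≈ 77.6°.

77.6°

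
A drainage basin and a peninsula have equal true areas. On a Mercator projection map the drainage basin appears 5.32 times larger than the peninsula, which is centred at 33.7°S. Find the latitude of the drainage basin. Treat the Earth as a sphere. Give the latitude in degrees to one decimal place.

68.9°

Mercator areal scale is sec²φ, so apparent-area ratio = sec²φ₁ / sec²φ₂ = cos²φ₂ / cos²φ₁.
cos²φ₂ / cos²φ₁ = 5.32  ⇒  cos φ₁ = cos 33.7° / √5.32 = 0.8320/2.307 = 0.3607.
φ₁ = arccos(0.3607) ≈ 68.9°.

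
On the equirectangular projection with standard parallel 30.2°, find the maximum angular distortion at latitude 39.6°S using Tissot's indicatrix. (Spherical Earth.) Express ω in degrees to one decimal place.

6.6°

With standard parallel φ₀ = 30.2°, the equirectangular projection gives x = Rλ cos φ₀, y = Rφ, so h = 1 and k = cos 30.2° / cos φ.
At 39.6°: h = 1.000, k = 1.122; principal scales a = 1.122, b = 1.000.
sin(ω/2) = (a − b)/(a + b) = 0.1217/2.122 = 0.05735, so ω = 2 arcsin(0.05735) ≈ 6.6°.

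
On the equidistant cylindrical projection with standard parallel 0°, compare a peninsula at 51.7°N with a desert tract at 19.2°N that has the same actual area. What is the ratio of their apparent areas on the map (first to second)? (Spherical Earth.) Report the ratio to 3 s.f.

In the plate carrée (x = Rλ, y = Rφ), meridians are true-scale (h = 1) and parallels are stretched by k = sec φ.
Areal scale at 51.7°: h·k = 1.000 × 1.613 = 1.613.
Areal scale at 19.2°: h·k = 1.000 × 1.059 = 1.059.
Ratio = 1.613/1.059 ≈ 1.52.

1.52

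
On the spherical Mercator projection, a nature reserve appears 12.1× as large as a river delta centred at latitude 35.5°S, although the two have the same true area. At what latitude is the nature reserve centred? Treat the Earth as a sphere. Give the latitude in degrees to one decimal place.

76.5°

For equal true areas on Mercator, apparent areas scale as sec²φ, so the ratio is cos²φ₂ / cos²φ₁.
cos²φ₂ / cos²φ₁ = 12.1  ⇒  cos φ₁ = cos 35.5° / √12.1 = 0.8141/3.479 = 0.2340.
φ₁ = arccos(0.2340) ≈ 76.5°.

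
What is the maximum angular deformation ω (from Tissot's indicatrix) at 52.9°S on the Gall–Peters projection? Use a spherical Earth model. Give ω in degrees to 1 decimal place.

Gall–Peters is a cylindrical equal-area projection with standard parallels at ±45°. Cylindrical equal-area (φ₀ = 45°): h = cos φ / cos 45° along meridians, k = cos 45° / cos φ along parallels; h·k = 1.
At 52.9°: h = 0.8531, k = 1.172; principal scales a = 1.172, b = 0.8531.
sin(ω/2) = (a − b)/(a + b) = 0.3192/2.025 = 0.1576, so ω = 2 arcsin(0.1576) ≈ 18.1°.

18.1°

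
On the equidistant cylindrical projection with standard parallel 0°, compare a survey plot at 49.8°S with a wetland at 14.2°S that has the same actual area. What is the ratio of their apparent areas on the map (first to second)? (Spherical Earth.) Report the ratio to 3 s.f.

1.50

Plate carrée maps x = Rλ, y = Rφ. The meridian scale is h = 1 and the parallel scale is k = 1/cos φ = sec φ.
Areal scale at 49.8°: h·k = 1.000 × 1.549 = 1.549.
Areal scale at 14.2°: h·k = 1.000 × 1.032 = 1.032.
Ratio = 1.549/1.032 ≈ 1.50.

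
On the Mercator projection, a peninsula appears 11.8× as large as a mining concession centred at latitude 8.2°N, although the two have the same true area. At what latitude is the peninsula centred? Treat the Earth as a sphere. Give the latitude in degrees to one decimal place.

For equal true areas on Mercator, apparent areas scale as sec²φ, so the ratio is cos²φ₂ / cos²φ₁.
cos²φ₂ / cos²φ₁ = 11.8  ⇒  cos φ₁ = cos 8.2° / √11.8 = 0.9898/3.435 = 0.2881.
φ₁ = arccos(0.2881) ≈ 73.3°.

73.3°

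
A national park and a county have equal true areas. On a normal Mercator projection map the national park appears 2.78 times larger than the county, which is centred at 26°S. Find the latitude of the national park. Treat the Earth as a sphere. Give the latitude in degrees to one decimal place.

For equal true areas on Mercator, apparent areas scale as sec²φ, so the ratio is cos²φ₂ / cos²φ₁.
cos²φ₂ / cos²φ₁ = 2.78  ⇒  cos φ₁ = cos 26° / √2.78 = 0.8988/1.667 = 0.5391.
φ₁ = arccos(0.5391) ≈ 57.4°.

57.4°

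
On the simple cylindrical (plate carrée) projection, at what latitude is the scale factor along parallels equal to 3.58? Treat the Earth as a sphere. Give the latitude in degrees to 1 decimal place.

Plate carrée: h = 1, k = sec φ along parallels.
sec φ = 3.58  ⇒  cos φ = 0.2793  ⇒  φ ≈ 73.8°.

73.8°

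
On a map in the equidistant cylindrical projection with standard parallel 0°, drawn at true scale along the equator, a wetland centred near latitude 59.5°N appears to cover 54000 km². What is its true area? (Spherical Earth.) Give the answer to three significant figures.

27400 km²

In the plate carrée (x = Rλ, y = Rφ), meridians are true-scale (h = 1) and parallels are stretched by k = sec φ.
Areal scale = h·k = 1 × sec φ; at 59.5°, h = 1.000, k = 1.970, so h·k = 1.970.
True area = apparent / (areal scale) = 54000 / 1.970 ≈ 27400 km².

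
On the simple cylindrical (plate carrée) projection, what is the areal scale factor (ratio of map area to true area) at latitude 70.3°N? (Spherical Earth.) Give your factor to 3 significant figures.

2.97

In the plate carrée (x = Rλ, y = Rφ), meridians are true-scale (h = 1) and parallels are stretched by k = sec φ.
Areal scale = h·k = 1 × sec φ; at 70.3°, h = 1.000, k = 2.967, so h·k = 2.967.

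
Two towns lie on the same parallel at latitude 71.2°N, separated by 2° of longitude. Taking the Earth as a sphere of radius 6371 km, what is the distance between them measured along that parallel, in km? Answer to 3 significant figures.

71.7 km

Arc length along a parallel = R cos φ · Δλ (with Δλ in radians).
= 6371 × cos 71.2° × (2° × π/180) = 6371 × 0.3223 × 0.03491 ≈ 71.7 km.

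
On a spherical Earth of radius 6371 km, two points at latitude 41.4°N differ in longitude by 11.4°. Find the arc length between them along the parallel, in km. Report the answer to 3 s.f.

951 km

Arc length along a parallel = R cos φ · Δλ (with Δλ in radians).
= 6371 × cos 41.4° × (11.4° × π/180) = 6371 × 0.7501 × 0.1990 ≈ 951 km.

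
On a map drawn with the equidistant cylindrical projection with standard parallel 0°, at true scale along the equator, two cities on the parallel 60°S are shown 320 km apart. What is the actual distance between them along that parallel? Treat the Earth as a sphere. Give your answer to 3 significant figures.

Plate carrée maps x = Rλ, y = Rφ. The meridian scale is h = 1 and the parallel scale is k = 1/cos φ = sec φ.
Along the parallel at 60°, map distances are exaggerated by k = sec 60° = 2.000.
True distance = 320 / 2.000 = 320 × cos 60° ≈ 160 km.

160 km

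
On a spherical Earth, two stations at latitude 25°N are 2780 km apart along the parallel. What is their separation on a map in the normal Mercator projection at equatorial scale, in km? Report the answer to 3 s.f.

Mercator is conformal, so the point scale is isotropic: h = k = sec φ = 1/cos φ.
Along the parallel, k = sec 25° = 1/0.9063 = 1.103.
Map distance = 2780 × 1.103 ≈ 3070 km.

3070 km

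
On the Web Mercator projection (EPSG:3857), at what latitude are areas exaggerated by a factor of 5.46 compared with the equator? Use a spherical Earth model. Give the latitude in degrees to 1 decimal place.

Mercator areal scale is sec²φ.
sec²φ = 5.46  ⇒  cos²φ = 0.1832  ⇒  cos φ = 0.4280.
φ = arccos(0.4280) ≈ 64.7°.

64.7°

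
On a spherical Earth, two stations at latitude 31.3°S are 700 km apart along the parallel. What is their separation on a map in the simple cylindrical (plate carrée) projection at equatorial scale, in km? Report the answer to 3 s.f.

For the equirectangular projection with φ₀ = 0 (plate carrée), h = 1 along meridians and k = sec φ along parallels.
Along the parallel, k = sec 31.3° = 1/0.8545 = 1.170.
Map distance = 700 × 1.170 ≈ 819 km.

819 km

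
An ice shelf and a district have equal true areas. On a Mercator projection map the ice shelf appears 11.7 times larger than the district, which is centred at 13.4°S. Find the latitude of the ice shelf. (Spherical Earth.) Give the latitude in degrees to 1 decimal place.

73.5°

Mercator areal scale is sec²φ, so apparent-area ratio = sec²φ₁ / sec²φ₂ = cos²φ₂ / cos²φ₁.
cos²φ₂ / cos²φ₁ = 11.7  ⇒  cos φ₁ = cos 13.4° / √11.7 = 0.9728/3.421 = 0.2844.
φ₁ = arccos(0.2844) ≈ 73.5°.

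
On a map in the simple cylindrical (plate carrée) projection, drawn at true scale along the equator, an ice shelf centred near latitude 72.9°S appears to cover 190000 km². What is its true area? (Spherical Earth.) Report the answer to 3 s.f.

Plate carrée maps x = Rλ, y = Rφ. The meridian scale is h = 1 and the parallel scale is k = 1/cos φ = sec φ.
Areal scale = h·k = 1 × sec φ; at 72.9°, h = 1.000, k = 3.401, so h·k = 3.401.
True area = apparent / (areal scale) = 190000 / 3.401 ≈ 55900 km².

55900 km²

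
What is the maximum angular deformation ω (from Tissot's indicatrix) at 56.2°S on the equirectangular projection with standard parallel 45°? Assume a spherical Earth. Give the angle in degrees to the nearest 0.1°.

13.7°

The equidistant cylindrical projection with φ₀ = 45° has h = 1 (meridians true) and k = cos φ₀ / cos φ along parallels.
At 56.2°: h = 1.000, k = 1.271; principal scales a = 1.271, b = 1.000.
sin(ω/2) = (a − b)/(a + b) = 0.2711/2.271 = 0.1194, so ω = 2 arcsin(0.1194) ≈ 13.7°.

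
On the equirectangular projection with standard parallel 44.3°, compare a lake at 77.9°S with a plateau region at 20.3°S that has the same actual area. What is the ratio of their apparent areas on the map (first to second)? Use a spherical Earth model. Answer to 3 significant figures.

4.47

With standard parallel φ₀ = 44.3°, the equirectangular projection gives x = Rλ cos φ₀, y = Rφ, so h = 1 and k = cos 44.3° / cos φ.
Areal scale at 77.9°: h·k = 1.000 × 3.414 = 3.414.
Areal scale at 20.3°: h·k = 1.000 × 0.7631 = 0.7631.
Ratio = 3.414/0.7631 ≈ 4.47.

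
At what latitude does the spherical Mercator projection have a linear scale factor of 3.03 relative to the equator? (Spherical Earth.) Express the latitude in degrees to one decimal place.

70.7°

Mercator scale is k = sec φ = 1/cos φ.
1/cos φ = 3.03  ⇒  cos φ = 0.3300  ⇒  φ = arccos(0.3300) ≈ 70.7°.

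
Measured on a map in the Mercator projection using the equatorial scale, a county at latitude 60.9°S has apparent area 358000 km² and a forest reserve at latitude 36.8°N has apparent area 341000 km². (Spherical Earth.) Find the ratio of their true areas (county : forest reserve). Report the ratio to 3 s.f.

Mercator's areal exaggeration is sec²φ; hence true area = (apparent area) · cos²φ.
True area of county: 358000 × cos²(60.9°) = 358000 × 0.2365 = 84670 km².
True area of forest reserve: 341000 × cos²(36.8°) = 341000 × 0.6412 = 218600 km².
Ratio = 84670 / 218600 ≈ 0.387.

0.387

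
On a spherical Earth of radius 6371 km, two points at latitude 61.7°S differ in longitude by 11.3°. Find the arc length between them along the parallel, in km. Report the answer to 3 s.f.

Arc length along a parallel = R cos φ · Δλ (with Δλ in radians).
= 6371 × cos 61.7° × (11.3° × π/180) = 6371 × 0.4741 × 0.1972 ≈ 596 km.

596 km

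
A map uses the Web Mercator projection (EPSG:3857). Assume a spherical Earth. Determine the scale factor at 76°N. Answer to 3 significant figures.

For Mercator, h = k = sec φ (a conformal cylindrical projection has a single point scale, 1/cos φ).
k = 1/cos 76° = 1/0.2419 = 4.134.

4.13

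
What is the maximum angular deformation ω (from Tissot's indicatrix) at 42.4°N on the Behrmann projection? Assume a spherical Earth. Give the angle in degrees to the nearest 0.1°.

18.2°

Behrmann is a cylindrical equal-area projection with standard parallels at ±30°. A cylindrical equal-area projection with standard parallel φ₀ has meridian scale h = cos φ / cos φ₀ and parallel scale k = cos φ₀ / cos φ (so areas are preserved, h·k = 1).
At 42.4°: h = 0.8527, k = 1.173; principal scales a = 1.173, b = 0.8527.
sin(ω/2) = (a − b)/(a + b) = 0.3201/2.025 = 0.1580, so ω = 2 arcsin(0.1580) ≈ 18.2°.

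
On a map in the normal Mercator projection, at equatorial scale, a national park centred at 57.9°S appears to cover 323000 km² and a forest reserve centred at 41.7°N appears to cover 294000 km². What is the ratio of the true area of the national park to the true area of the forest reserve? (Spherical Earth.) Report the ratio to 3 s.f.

0.557

On Mercator the areal scale is sec²φ, so true area = apparent × cos²φ.
True area of national park: 323000 × cos²(57.9°) = 323000 × 0.2824 = 91210 km².
True area of forest reserve: 294000 × cos²(41.7°) = 294000 × 0.5575 = 163900 km².
Ratio = 91210 / 163900 ≈ 0.557.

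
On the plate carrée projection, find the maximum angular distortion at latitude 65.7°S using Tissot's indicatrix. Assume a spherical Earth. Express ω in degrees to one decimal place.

49.3°

In the plate carrée (x = Rλ, y = Rφ), meridians are true-scale (h = 1) and parallels are stretched by k = sec φ.
At 65.7°: h = 1.000, k = 2.430; principal scales a = 2.430, b = 1.000.
sin(ω/2) = (a − b)/(a + b) = 1.430/3.430 = 0.4169, so ω = 2 arcsin(0.4169) ≈ 49.3°.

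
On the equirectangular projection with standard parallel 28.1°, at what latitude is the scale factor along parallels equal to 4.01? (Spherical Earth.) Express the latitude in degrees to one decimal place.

In the equirectangular projection with standard parallel φ₀ = 28.1° (x = Rλ cos φ₀, y = Rφ), meridians are true-scale (h = 1) and the parallel scale is k = cos φ₀ / cos φ.
k = cos φ₀ / cos φ = 4.01  ⇒  cos φ = cos 28.1° / 4.01 = 0.2200.
φ = arccos(0.2200) ≈ 77.3°.

77.3°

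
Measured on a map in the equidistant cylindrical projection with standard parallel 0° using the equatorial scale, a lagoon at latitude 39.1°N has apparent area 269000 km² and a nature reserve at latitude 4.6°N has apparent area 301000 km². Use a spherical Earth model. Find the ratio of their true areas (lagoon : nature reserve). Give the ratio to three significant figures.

On the plate carrée, areal scale = h·k = 1 × sec φ, so true area = apparent × cos φ.
True area of lagoon: 269000 × cos(39.1°) = 269000 × 0.7760 = 208800 km².
True area of nature reserve: 301000 × cos(4.6°) = 301000 × 0.9968 = 300000 km².
Ratio = 208800 / 300000 ≈ 0.696.

0.696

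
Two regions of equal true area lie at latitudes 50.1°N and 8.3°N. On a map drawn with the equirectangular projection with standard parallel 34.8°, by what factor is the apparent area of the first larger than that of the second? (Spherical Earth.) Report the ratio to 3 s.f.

1.54

In the equirectangular projection with standard parallel φ₀ = 34.8° (x = Rλ cos φ₀, y = Rφ), meridians are true-scale (h = 1) and the parallel scale is k = cos φ₀ / cos φ.
Areal scale at 50.1°: h·k = 1.000 × 1.280 = 1.280.
Areal scale at 8.3°: h·k = 1.000 × 0.8298 = 0.8298.
Ratio = 1.280/0.8298 ≈ 1.54.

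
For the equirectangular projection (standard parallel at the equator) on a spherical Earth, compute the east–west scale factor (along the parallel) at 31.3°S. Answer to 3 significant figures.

1.17

In the plate carrée (x = Rλ, y = Rφ), meridians are true-scale (h = 1) and parallels are stretched by k = sec φ.
k = 1/cos 31.3° = 1/0.8545 = 1.170.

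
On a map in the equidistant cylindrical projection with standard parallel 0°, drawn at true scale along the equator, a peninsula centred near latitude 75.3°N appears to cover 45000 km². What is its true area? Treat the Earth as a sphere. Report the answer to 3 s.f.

For the equirectangular projection with φ₀ = 0 (plate carrée), h = 1 along meridians and k = sec φ along parallels.
Areal scale = h·k = 1 × sec φ; at 75.3°, h = 1.000, k = 3.941, so h·k = 3.941.
True area = apparent / (areal scale) = 45000 / 3.941 ≈ 11400 km².

11400 km²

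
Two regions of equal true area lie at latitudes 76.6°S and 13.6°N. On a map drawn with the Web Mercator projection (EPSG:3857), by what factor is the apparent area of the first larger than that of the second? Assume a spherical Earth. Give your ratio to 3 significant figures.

Mercator areal scale is sec²φ.
At 76.6°: sec²(76.6°) = 1/0.2317² = 18.62.
At 13.6°: sec²(13.6°) = 1/0.9720² = 1.059.
Ratio = 18.62/1.059 = cos²(13.6°)/cos²(76.6°) ≈ 17.6.

17.6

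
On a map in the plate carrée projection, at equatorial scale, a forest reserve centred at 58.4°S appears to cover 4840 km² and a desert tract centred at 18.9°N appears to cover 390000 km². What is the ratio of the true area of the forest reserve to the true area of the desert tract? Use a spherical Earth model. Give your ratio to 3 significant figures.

0.00687

Plate carrée has h = 1 and k = sec φ, giving areal scale sec φ; true area = (apparent area) · cos φ.
True area of forest reserve: 4840 × cos(58.4°) = 4840 × 0.5240 = 2536 km².
True area of desert tract: 390000 × cos(18.9°) = 390000 × 0.9461 = 369000 km².
Ratio = 2536 / 369000 ≈ 0.00687.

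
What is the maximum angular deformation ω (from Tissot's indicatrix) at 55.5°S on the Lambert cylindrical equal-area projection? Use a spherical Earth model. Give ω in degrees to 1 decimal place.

61.9°

The Lambert cylindrical equal-area projection is the cylindrical equal-area projection with its standard parallel at the equator (φ₀ = 0). A cylindrical equal-area projection with standard parallel φ₀ has meridian scale h = cos φ / cos φ₀ and parallel scale k = cos φ₀ / cos φ (so areas are preserved, h·k = 1).
At 55.5°: h = 0.5664, k = 1.766; principal scales a = 1.766, b = 0.5664.
sin(ω/2) = (a − b)/(a + b) = 1.199/2.332 = 0.5142, so ω = 2 arcsin(0.5142) ≈ 61.9°.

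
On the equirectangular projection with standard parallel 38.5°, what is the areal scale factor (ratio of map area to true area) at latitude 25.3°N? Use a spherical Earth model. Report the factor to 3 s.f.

0.866

In the equirectangular projection with standard parallel φ₀ = 38.5° (x = Rλ cos φ₀, y = Rφ), meridians are true-scale (h = 1) and the parallel scale is k = cos φ₀ / cos φ.
Areal scale = h·k = 1 × cos φ₀ / cos φ; at 25.3°, h = 1.000, k = 0.8656, so h·k = 0.8656.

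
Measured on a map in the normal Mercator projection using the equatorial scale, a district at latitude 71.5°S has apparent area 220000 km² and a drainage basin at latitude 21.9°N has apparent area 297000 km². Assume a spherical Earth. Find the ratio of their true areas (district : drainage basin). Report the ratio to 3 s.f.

0.0866

Since Mercator area scale is 1/cos²φ, the true area equals the apparent area multiplied by cos²φ.
True area of district: 220000 × cos²(71.5°) = 220000 × 0.1007 = 22150 km².
True area of drainage basin: 297000 × cos²(21.9°) = 297000 × 0.8609 = 255700 km².
Ratio = 22150 / 255700 ≈ 0.0866.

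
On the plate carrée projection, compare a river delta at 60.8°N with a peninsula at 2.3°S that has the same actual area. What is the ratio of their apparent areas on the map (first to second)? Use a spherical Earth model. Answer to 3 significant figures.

Plate carrée maps x = Rλ, y = Rφ. The meridian scale is h = 1 and the parallel scale is k = 1/cos φ = sec φ.
Areal scale at 60.8°: h·k = 1.000 × 2.050 = 2.050.
Areal scale at 2.3°: h·k = 1.000 × 1.001 = 1.001.
Ratio = 2.050/1.001 ≈ 2.05.

2.05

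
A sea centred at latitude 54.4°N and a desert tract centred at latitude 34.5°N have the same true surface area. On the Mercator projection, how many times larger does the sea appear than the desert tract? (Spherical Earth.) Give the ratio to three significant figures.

2.00

On Mercator, area is exaggerated by sec²φ = 1/cos²φ.
At 54.4°: sec²(54.4°) = 1/0.5821² = 2.951.
At 34.5°: sec²(34.5°) = 1/0.8241² = 1.472.
Ratio = 2.951/1.472 = cos²(34.5°)/cos²(54.4°) ≈ 2.00.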